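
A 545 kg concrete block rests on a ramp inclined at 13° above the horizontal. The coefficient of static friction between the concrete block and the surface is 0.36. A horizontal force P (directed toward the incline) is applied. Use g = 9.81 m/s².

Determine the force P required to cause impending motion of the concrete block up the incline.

P ≈ 3450 N

At impending motion up the slope, friction acts down-slope at its limit: f = μ_s N.
Perpendicular to the incline: N = m g cos θ + P sin θ.
Along the incline: P cos θ = m g sin θ + μ_s N = m g sin θ + μ_s (m g cos θ + P sin θ).
Solving, P (cos θ − μ_s sin θ) = m g (sin θ + μ_s cos θ), so P = 545×9.81×(sin 13° + 0.36 cos 13°)/(cos 13° − 0.36 sin 13°) = 5350×0.5757/0.8934 = 3450 N.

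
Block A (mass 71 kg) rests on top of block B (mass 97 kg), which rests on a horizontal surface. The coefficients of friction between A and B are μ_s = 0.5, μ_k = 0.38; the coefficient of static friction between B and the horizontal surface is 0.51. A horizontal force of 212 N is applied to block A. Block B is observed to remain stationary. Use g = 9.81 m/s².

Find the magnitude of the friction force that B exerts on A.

Between the blocks, N₁ = m_A g = 696.5 N.
So the A–B interface can sustain at most μ_s N₁ = 348.3 N of static friction.
Since P = 212 N ≤ 348.3 N, A does not slip on B; friction on A equals P = 212 N.
By Newton's third law B feels 212 N forward from A. With B stationary, the floor's static friction on B balances it: f₂ = 212 N (well within μ_s(m_A+m_B)g = 840.5 N).

f ≈ 212 N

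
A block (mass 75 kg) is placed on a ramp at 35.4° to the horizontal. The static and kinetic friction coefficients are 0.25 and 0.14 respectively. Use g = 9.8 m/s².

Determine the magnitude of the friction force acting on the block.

Normal force: N = m g cos θ = 75 × 9.8 × cos 35.4° = 599.1 N.
Along the slope the weight component is m g sin θ = 425.8 N; friction must supply exactly this, acting up-slope.
Maximum static friction available: μ_s N = 0.25 × 599.1 = 149.8 N.
Since |425.8| > 149.8 N, static friction cannot hold it; the block slides down the incline and kinetic friction applies: f = μ_k N = 0.14 × 599.1 = 83.9 N.

f ≈ 83.9 N (up the incline)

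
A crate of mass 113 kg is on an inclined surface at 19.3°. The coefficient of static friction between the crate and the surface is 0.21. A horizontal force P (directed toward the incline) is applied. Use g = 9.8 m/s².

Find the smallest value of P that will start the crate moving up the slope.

At impending motion up the slope, friction acts down-slope at its limit: f = μ_s N.
Perpendicular to the incline: N = m g cos θ + P sin θ.
Along the incline: P cos θ = m g sin θ + μ_s N = m g sin θ + μ_s (m g cos θ + P sin θ).
Solving, P (cos θ − μ_s sin θ) = m g (sin θ + μ_s cos θ), so P = 113×9.8×(sin 19.3° + 0.21 cos 19.3°)/(cos 19.3° − 0.21 sin 19.3°) = 1110×0.5287/0.8744 = 670 N.

P ≈ 670 N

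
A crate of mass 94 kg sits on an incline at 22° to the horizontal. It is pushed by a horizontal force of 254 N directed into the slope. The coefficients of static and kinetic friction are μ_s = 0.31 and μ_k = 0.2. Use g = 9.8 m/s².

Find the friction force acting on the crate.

Resolve perpendicular to the incline: N = m g cos θ + P sin θ = 94×9.8×cos 22° + 254×sin 22° = 949.3 N.
Along the incline, the net driving force (taking up-slope positive) is P cos θ − m g sin θ = 235.5 − 345.1 = -109.6 N, so equilibrium requires friction f = 109.6 N (up-slope).
Maximum static friction: μ_s N = 0.31 × 949.3 = 294.3 N.
|f_req| = 109.6 ≤ 294.3 N → the crate is in equilibrium; friction equals the required value.

f ≈ 110 N (up the incline)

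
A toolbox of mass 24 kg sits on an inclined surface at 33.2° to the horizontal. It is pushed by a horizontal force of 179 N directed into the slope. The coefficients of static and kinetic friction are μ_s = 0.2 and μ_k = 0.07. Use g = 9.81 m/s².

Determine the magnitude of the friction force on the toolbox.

Resolve perpendicular to the incline: N = m g cos θ + P sin θ = 24×9.81×cos 33.2° + 179×sin 33.2° = 295 N.
Parallel to the incline: P cos θ − m g sin θ = 149.8 − 128.9 = 20.86 N; the friction needed to balance this is 20.86 N acting down the slope.
Maximum static friction: μ_s N = 0.2 × 295 = 59 N.
Since 20.86 N is within the 59 N limit, the toolbox stays put and friction is exactly 20.9 N.

f ≈ 20.9 N (down the incline)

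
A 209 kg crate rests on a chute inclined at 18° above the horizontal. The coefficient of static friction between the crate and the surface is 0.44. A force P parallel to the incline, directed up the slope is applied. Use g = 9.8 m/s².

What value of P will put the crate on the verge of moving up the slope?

P ≈ 1490 N

At impending motion up the slope, friction acts down-slope at its limit: f = μ_s N.
P is parallel to the surface, so N = m g cos θ = 1950 N.
Along the incline: P = m g sin θ + μ_s N = 633 + 0.44×1950 = 1490 N.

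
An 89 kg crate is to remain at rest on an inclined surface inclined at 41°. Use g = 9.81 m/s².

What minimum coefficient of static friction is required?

At the slip threshold m g sin θ = μ_s m g cos θ, so μ_s,min = tan θ.
μ_s,min = tan 41° = 0.869.

μ_s,min ≈ 0.869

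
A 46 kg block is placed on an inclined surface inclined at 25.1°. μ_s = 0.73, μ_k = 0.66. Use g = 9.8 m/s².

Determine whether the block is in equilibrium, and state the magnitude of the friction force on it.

f ≈ 191 N

N = m g cos θ = 408 N.
Down-slope weight component: m g sin θ = 191 N.
μ_s N = 298 N.
191 ≤ 298 N, so it stays put; friction = 191 N.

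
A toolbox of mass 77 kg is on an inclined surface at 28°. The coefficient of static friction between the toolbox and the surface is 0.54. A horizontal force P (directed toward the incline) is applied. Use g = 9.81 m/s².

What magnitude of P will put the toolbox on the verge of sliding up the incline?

P ≈ 1140 N

At impending motion up the slope, friction acts down-slope at its limit: f = μ_s N.
Perpendicular to the incline: N = m g cos θ + P sin θ.
Along the incline: P cos θ = m g sin θ + μ_s N = m g sin θ + μ_s (m g cos θ + P sin θ).
Solving, P (cos θ − μ_s sin θ) = m g (sin θ + μ_s cos θ), so P = 77×9.81×(sin 28° + 0.54 cos 28°)/(cos 28° − 0.54 sin 28°) = 755×0.9463/0.6294 = 1140 N.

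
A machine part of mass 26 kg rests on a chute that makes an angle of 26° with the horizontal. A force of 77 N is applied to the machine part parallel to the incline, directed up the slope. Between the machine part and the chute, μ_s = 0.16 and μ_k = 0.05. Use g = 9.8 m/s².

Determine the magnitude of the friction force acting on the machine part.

The normal reaction is N = m g cos θ = 229 N.
Parallel to the incline, ΣF = 0 gives f = m g sin θ − P = 111.7 − 77 = 34.7 N (up-slope positive).
The static-friction ceiling is μ_s N = 0.16 × 229 = 36.64 N.
Since |34.7| ≤ 36.64 N, the machine part remains in static equilibrium and friction takes exactly the required value.

f ≈ 34.7 N (up the incline)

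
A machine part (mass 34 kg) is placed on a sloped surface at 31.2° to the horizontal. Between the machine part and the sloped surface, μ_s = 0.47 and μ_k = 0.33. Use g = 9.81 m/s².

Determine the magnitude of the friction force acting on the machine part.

f ≈ 94.1 N (up the incline)

Normal force: N = m g cos θ = 34 × 9.81 × cos 31.2° = 285.3 N.
Along the slope the weight component is m g sin θ = 172.8 N; friction must supply exactly this, acting up-slope.
Static friction can supply at most μ_s N = 134.1 N.
Since |172.8| > 134.1 N, static friction cannot hold it; the machine part slides down the incline and kinetic friction applies: f = μ_k N = 0.33 × 285.3 = 94.1 N.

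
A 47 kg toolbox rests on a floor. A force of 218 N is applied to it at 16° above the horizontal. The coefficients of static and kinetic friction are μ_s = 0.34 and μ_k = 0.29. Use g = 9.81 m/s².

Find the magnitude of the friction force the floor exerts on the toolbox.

Vertical equilibrium gives N = m g − P sin α = 401 N.
Horizontally, friction must balance P cos α = 209.6 N.
μ_s N = 0.34 × 401 = 136.3 N.
The required friction exceeds μ_s N, so the toolbox moves and f = μ_k N = 116 N.

f ≈ 116 N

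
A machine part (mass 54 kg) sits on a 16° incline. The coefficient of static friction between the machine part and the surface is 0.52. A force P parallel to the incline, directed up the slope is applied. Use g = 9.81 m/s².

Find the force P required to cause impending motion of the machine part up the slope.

At impending motion up the slope, friction acts down-slope at its limit: f = μ_s N.
P is parallel to the surface, so N = m g cos θ = 509 N.
Along the incline: P = m g sin θ + μ_s N = 146 + 0.52×509 = 411 N.

P ≈ 411 N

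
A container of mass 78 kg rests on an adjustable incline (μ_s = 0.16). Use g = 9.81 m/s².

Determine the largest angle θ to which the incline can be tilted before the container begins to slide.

At the slip threshold, m g sin θ = μ_s · m g cos θ, so tan θ = μ_s.
θ_max = arctan(0.16) = 9.09°.

θ_max ≈ 9.09°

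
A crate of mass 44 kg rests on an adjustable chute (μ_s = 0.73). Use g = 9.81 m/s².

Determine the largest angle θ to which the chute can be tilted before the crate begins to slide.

At the slip threshold, m g sin θ = μ_s · m g cos θ, so tan θ = μ_s.
θ_max = arctan(0.73) = 36.1°.

θ_max ≈ 36.1°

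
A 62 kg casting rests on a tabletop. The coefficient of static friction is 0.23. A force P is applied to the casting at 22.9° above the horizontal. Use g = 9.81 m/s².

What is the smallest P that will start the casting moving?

P ≈ 138 N

N = m g − P sin α (the pull lifts the casting).
At impending slip, P cos α = μ_s N = μ_s (m g − P sin α).
Solving: P (cos α + μ_s sin α) = μ_s m g → P = 0.23×608/(cos 22.9° + 0.23 sin 22.9°) = 140/1.011 = 138 N.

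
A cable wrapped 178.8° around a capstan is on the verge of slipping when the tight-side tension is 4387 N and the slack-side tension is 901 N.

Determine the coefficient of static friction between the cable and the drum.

T₂/T₁ = e^{μβ} → μ = ln(T₂/T₁)/β.
β = 178.8° = 3.121 rad.
μ = ln(4387/901)/3.121 = ln(4.869)/3.121 = 0.507.

μ ≈ 0.507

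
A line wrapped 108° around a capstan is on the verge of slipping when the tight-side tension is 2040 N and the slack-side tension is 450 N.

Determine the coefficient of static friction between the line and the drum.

μ ≈ 0.802

T₂/T₁ = e^{μβ} → μ = ln(T₂/T₁)/β.
β = 108° = 1.885 rad.
μ = ln(2040/450)/1.885 = ln(4.533)/1.885 = 0.802.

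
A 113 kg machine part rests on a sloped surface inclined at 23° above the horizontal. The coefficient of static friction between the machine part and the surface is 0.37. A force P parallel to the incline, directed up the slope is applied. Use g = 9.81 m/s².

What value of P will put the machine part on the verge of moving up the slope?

P ≈ 811 N

At impending motion up the slope, friction acts down-slope at its limit: f = μ_s N.
P is parallel to the surface, so N = m g cos θ = 1020 N.
Along the incline: P = m g sin θ + μ_s N = 433 + 0.37×1020 = 811 N.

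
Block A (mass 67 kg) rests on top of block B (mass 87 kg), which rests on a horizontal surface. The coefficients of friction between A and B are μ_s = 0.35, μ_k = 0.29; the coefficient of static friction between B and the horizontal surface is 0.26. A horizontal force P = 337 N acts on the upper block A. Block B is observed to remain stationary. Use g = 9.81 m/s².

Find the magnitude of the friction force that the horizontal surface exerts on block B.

Between the blocks, N₁ = m_A g = 657.3 N.
Maximum static friction on A from B: μ_s N₁ = 0.35×657.3 = 230 N.
P = 337 N exceeds that limit, so A slips over B and the interface friction becomes kinetic: f₁ = μ_k N₁ = 0.29×657.3 = 191 N.
By Newton's third law B feels 191 N forward from A. With B stationary, the floor's static friction on B balances it: f₂ = 191 N (well within μ_s(m_A+m_B)g = 392.8 N).

f ≈ 191 N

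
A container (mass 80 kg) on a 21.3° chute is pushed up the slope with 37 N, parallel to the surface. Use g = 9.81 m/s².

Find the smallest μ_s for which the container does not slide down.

μ_s,min ≈ 0.339

N = m g cos θ = 731.2 N.
Friction must make up the shortfall along the incline: f = m g sin θ − P = 285.1 − 37 = 248.1 N.
At the threshold f = μ_s N, so μ_s,min = 248.1/731.2 = 0.339.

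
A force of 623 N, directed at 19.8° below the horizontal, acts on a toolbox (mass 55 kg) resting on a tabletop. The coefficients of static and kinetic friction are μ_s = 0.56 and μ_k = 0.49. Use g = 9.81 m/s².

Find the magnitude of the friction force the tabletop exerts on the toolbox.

f ≈ 368 N

The vertical component of P adds to the normal force: N = m g + P sin α = 539.6 + 211 = 750.6 N.
Horizontally, friction must balance P cos α = 586.2 N.
μ_s N = 0.56 × 750.6 = 420.3 N.
586.2 > 420.3 N → the toolbox slides; f = μ_k N = 0.49×750.6 = 368 N.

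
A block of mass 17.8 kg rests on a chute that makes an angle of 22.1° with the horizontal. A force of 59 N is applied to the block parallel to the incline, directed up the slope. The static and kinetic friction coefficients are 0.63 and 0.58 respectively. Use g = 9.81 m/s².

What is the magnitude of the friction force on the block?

f ≈ 6.7 N (up the incline)

Perpendicular to the surface, N = m g cos θ = 17.8·9.81·cos 22.1° = 161.8 N.
The friction needed for equilibrium is m g sin θ − P = 65.7 − 59 = 6.696 N, measured positive up-slope.
Static friction can supply at most μ_s N = 101.9 N.
Since |6.696| ≤ 101.9 N, static friction is sufficient; f equals the required value, not μ_s N.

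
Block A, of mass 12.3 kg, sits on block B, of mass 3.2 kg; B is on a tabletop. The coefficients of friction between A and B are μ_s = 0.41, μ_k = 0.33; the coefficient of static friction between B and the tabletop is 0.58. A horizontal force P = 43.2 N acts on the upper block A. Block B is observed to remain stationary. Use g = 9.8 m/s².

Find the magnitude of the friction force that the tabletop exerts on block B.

f ≈ 43.2 N

Between the blocks, N₁ = m_A g = 120.5 N.
Maximum static friction on A from B: μ_s N₁ = 0.41×120.5 = 49.42 N.
Since P = 43.2 N ≤ 49.42 N, A does not slip on B; friction on A equals P = 43.2 N.
B experiences an equal 43.2 N forward from A (third law). B is in equilibrium, so the floor supplies f₂ = 43.2 N of static friction (limit μ_s(m_A+m_B)g = 88.1 N, not exceeded).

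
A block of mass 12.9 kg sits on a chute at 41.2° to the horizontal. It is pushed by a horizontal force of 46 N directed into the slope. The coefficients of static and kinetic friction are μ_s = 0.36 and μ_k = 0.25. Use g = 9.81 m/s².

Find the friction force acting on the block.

f ≈ 31.4 N (up the incline)

Normal direction: N = m g cos θ + P sin θ = 125.5 N.
Parallel to the incline: P cos θ − m g sin θ = 34.61 − 83.36 = -48.75 N; the friction needed to balance this is 48.75 N acting up the slope.
The limit of static friction is μ_s N = 45.19 N.
The required 48.75 N exceeds the static limit, so the block slides down-slope and f = μ_k N = 0.25×125.5 = 31.4 N.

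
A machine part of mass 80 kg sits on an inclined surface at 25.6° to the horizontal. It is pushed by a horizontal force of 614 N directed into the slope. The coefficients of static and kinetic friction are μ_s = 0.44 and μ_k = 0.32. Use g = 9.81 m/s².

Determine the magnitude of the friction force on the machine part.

Resolve perpendicular to the incline: N = m g cos θ + P sin θ = 80×9.81×cos 25.6° + 614×sin 25.6° = 973.1 N.
Parallel to the incline: P cos θ − m g sin θ = 553.7 − 339.1 = 214.6 N; the friction needed to balance this is 214.6 N acting down the slope.
The limit of static friction is μ_s N = 428.1 N.
Since 214.6 N is within the 428.1 N limit, the machine part stays put and friction is exactly 215 N.

f ≈ 215 N (down the incline)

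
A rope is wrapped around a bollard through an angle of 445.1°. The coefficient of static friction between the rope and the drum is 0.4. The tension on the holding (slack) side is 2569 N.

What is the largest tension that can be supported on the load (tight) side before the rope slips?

T_max ≈ 57400 N

At impending slip the capstan equation gives T₂/T₁ = e^{μβ} with β in radians.
β = 445.1° × π/180 = 7.768 rad.
e^{μβ} = e^{0.4×7.768} = 22.36.
T₂ = T₁ · e^{μβ} = 2569 × 22.36 = 57400 N.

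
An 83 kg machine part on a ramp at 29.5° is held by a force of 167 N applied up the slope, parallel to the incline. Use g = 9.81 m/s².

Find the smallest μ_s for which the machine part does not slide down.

N = m g cos θ = 708.7 N.
Friction must make up the shortfall along the incline: f = m g sin θ − P = 400.9 − 167 = 233.9 N.
At the threshold f = μ_s N, so μ_s,min = 233.9/708.7 = 0.33.

μ_s,min ≈ 0.33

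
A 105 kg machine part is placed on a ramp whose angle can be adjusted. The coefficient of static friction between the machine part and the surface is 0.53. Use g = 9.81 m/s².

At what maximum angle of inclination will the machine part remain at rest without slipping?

At the slip threshold, m g sin θ = μ_s · m g cos θ, so tan θ = μ_s.
θ_max = arctan(0.53) = 27.9°.

θ_max ≈ 27.9°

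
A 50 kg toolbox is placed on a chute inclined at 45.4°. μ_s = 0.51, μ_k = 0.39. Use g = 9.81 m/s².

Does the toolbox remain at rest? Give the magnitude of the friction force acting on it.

f ≈ 134 N

N = m g cos θ = 344 N.
Down-slope weight component: m g sin θ = 349 N.
μ_s N = 176 N.
349 > 176 N, so it slides; kinetic friction f = μ_k N = 0.39×344 = 134 N.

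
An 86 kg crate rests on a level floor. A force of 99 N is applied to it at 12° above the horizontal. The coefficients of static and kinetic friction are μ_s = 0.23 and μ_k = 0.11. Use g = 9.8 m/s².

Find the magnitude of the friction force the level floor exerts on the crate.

f ≈ 96.8 N

Vertical equilibrium gives N = m g − P sin α = 822.2 N.
For equilibrium, f = P cos α = 99×cos 12° = 96.84 N.
μ_s N = 0.23 × 822.2 = 189.1 N.
Since 96.84 N does not exceed the limit, the crate stays at rest and f = 96.8 N.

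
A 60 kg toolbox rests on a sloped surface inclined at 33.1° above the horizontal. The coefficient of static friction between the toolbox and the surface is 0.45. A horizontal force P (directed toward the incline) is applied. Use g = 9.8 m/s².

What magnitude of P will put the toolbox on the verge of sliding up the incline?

P ≈ 917 N

At impending motion up the slope, friction acts down-slope at its limit: f = μ_s N.
Perpendicular to the incline: N = m g cos θ + P sin θ.
Along the incline: P cos θ = m g sin θ + μ_s N = m g sin θ + μ_s (m g cos θ + P sin θ).
Solving, P (cos θ − μ_s sin θ) = m g (sin θ + μ_s cos θ), so P = 60×9.8×(sin 33.1° + 0.45 cos 33.1°)/(cos 33.1° − 0.45 sin 33.1°) = 588×0.9231/0.592 = 917 N.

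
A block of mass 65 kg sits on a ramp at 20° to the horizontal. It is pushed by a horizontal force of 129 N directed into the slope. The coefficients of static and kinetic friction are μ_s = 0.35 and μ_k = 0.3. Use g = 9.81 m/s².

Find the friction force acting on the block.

f ≈ 96.9 N (up the incline)

Resolve perpendicular to the incline: N = m g cos θ + P sin θ = 65×9.81×cos 20° + 129×sin 20° = 643.3 N.
Along the incline, the net driving force (taking up-slope positive) is P cos θ − m g sin θ = 121.2 − 218.1 = -96.87 N, so equilibrium requires friction f = 96.87 N (up-slope).
Maximum static friction: μ_s N = 0.35 × 643.3 = 225.2 N.
Since 96.87 N is within the 225.2 N limit, the block stays put and friction is exactly 96.9 N.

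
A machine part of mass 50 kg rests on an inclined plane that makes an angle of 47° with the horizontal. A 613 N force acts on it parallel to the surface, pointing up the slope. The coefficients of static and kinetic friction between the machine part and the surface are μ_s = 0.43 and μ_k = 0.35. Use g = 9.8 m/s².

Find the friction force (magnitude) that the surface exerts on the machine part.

The normal reaction is N = m g cos θ = 334.2 N.
Parallel to the incline, ΣF = 0 gives f = m g sin θ − P = 358.4 − 613 = -254.6 N (up-slope positive).
The static-friction ceiling is μ_s N = 0.43 × 334.2 = 143.7 N.
|-254.6| exceeds 143.7 N, so the machine part slips up-slope; friction is kinetic, f = μ_k N = 0.35×334.2 = 117 N.

f ≈ 117 N (down the incline)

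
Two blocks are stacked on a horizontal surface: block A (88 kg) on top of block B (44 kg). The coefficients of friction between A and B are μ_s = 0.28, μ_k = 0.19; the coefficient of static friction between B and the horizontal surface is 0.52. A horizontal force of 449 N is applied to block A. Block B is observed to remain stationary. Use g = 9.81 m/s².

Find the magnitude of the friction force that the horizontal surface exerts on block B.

Normal force at the A–B interface: N₁ = m_A g = 863.3 N.
Maximum static friction on A from B: μ_s N₁ = 0.28×863.3 = 241.7 N.
P = 449 N exceeds that limit, so A slips over B and the interface friction becomes kinetic: f₁ = μ_k N₁ = 0.19×863.3 = 164 N.
By Newton's third law B feels 164 N forward from A. With B stationary, the floor's static friction on B balances it: f₂ = 164 N (well within μ_s(m_A+m_B)g = 673.4 N).

f ≈ 164 N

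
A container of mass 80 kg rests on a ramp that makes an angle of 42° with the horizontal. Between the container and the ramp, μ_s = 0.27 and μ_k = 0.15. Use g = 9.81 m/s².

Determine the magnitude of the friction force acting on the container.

Normal force: N = m g cos θ = 80 × 9.81 × cos 42° = 583.2 N.
For equilibrium along the incline, friction must balance the weight component: f = m g sin θ = 525.1 N up the slope.
Maximum static friction available: μ_s N = 0.27 × 583.2 = 157.5 N.
|525.1| exceeds 157.5 N, so the container slips down-slope; friction is kinetic, f = μ_k N = 0.15×583.2 = 87.5 N.

f ≈ 87.5 N (up the incline)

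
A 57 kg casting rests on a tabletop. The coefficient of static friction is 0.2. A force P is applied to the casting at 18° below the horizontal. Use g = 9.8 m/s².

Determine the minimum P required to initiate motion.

P ≈ 126 N

N = m g + P sin α (the push presses the casting into the tabletop).
At impending slip, P cos α = μ_s N = μ_s (m g + P sin α).
Solving: P (cos α − μ_s sin α) = μ_s m g → P = 0.2×559/(cos 18° − 0.2 sin 18°) = 112/0.8893 = 126 N.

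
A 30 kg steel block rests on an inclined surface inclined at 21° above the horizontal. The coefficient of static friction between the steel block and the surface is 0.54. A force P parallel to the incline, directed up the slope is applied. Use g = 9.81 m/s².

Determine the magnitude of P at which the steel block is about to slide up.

At impending motion up the slope, friction acts down-slope at its limit: f = μ_s N.
P is parallel to the surface, so N = m g cos θ = 275 N.
Along the incline: P = m g sin θ + μ_s N = 105 + 0.54×275 = 254 N.

P ≈ 254 N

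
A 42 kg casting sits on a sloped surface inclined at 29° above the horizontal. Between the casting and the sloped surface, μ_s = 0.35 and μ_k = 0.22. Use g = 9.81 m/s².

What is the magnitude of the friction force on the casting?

f ≈ 79.3 N (up the incline)

Perpendicular to the surface, N = m g cos θ = 42·9.81·cos 29° = 360.4 N.
For equilibrium along the incline, friction must balance the weight component: f = m g sin θ = 199.8 N up the slope.
The static-friction ceiling is μ_s N = 0.35 × 360.4 = 126.1 N.
|199.8| exceeds 126.1 N, so the casting slips down-slope; friction is kinetic, f = μ_k N = 0.22×360.4 = 79.3 N.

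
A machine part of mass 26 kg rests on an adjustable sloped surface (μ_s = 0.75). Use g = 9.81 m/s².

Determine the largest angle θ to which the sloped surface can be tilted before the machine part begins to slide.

At the slip threshold, m g sin θ = μ_s · m g cos θ, so tan θ = μ_s.
θ_max = arctan(0.75) = 36.9°.

θ_max ≈ 36.9°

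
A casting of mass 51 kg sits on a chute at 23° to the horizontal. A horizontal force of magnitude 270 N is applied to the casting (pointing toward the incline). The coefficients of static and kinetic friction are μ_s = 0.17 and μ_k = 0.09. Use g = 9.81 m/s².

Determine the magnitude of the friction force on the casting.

The horizontal push has a component P sin θ into the surface, so N = m g cos θ + P sin θ = 460.5 + 105.5 = 566 N.
Parallel to the incline: P cos θ − m g sin θ = 248.5 − 195.5 = 53.05 N; the friction needed to balance this is 53.05 N acting down the slope.
The limit of static friction is μ_s N = 96.23 N.
|f_req| = 53.05 ≤ 96.23 N → the casting is in equilibrium; friction equals the required value.

f ≈ 53 N (down the incline)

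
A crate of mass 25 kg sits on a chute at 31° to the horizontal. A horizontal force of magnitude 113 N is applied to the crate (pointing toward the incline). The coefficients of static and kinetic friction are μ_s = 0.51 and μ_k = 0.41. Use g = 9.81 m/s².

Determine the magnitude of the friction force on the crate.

Resolve perpendicular to the incline: N = m g cos θ + P sin θ = 25×9.81×cos 31° + 113×sin 31° = 268.4 N.
Along the incline, the net driving force (taking up-slope positive) is P cos θ − m g sin θ = 96.86 − 126.3 = -29.45 N, so equilibrium requires friction f = 29.45 N (up-slope).
Maximum static friction: μ_s N = 0.51 × 268.4 = 136.9 N.
|f_req| = 29.45 ≤ 136.9 N → the crate is in equilibrium; friction equals the required value.

f ≈ 29.5 N (up the incline)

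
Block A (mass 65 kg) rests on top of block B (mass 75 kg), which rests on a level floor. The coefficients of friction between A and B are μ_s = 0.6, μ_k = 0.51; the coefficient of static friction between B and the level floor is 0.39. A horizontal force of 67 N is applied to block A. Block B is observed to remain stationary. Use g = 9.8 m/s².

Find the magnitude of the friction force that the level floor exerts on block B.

f ≈ 67 N

Normal force at the A–B interface: N₁ = m_A g = 637 N.
Maximum static friction on A from B: μ_s N₁ = 0.6×637 = 382.2 N.
P = 67 N is within that limit, so A and B move together (both at rest); the A–B friction is simply f₁ = P = 67 N.
B experiences an equal 67 N forward from A (third law). B is in equilibrium, so the floor supplies f₂ = 67 N of static friction (limit μ_s(m_A+m_B)g = 535.1 N, not exceeded).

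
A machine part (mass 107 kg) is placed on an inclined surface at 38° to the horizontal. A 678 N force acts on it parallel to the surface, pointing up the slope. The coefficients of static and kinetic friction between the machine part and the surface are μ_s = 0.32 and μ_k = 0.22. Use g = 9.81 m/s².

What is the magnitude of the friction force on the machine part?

The normal reaction is N = m g cos θ = 827.2 N.
For equilibrium along the incline the friction force must supply f = m g sin θ − P = 646.2 − 678 = -31.76 N (positive meaning up-slope).
Static friction can supply at most μ_s N = 264.7 N.
Since |-31.76| ≤ 264.7 N, the machine part remains in static equilibrium and friction takes exactly the required value.

f ≈ 31.8 N (down the incline)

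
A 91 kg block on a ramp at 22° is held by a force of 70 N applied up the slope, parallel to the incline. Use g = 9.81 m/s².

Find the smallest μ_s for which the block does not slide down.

N = m g cos θ = 827.7 N.
Friction must make up the shortfall along the incline: f = m g sin θ − P = 334.4 − 70 = 264.4 N.
At the threshold f = μ_s N, so μ_s,min = 264.4/827.7 = 0.319.

μ_s,min ≈ 0.319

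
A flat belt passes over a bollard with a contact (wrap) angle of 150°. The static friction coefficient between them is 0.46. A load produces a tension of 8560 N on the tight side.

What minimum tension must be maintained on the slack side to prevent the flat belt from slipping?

T_min ≈ 2570 N

Capstan equation at impending slip: T_tight/T_slack = e^{μβ}.
β = 150° = 2.618 rad; e^{μβ} = e^{0.46×2.618} = 3.334.
T_slack = T_tight / e^{μβ} = 8560 / 3.334 = 2570 N.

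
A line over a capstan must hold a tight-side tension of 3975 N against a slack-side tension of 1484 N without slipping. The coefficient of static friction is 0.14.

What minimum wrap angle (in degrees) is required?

T₂/T₁ = e^{μβ} → β = ln(T₂/T₁)/μ.
β = ln(3975/1484)/0.14 = 0.9853/0.14 = 7.038 rad.
In degrees: β = 7.038 × 180/π = 403°.

β_min ≈ 403°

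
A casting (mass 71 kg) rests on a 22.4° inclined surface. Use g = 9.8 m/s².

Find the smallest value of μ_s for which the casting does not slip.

μ_s,min ≈ 0.412

At the slip threshold m g sin θ = μ_s m g cos θ, so μ_s,min = tan θ.
μ_s,min = tan 22.4° = 0.412.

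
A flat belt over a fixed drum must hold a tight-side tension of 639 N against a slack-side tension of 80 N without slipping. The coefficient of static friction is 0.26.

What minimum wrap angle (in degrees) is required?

β_min ≈ 458°

T₂/T₁ = e^{μβ} → β = ln(T₂/T₁)/μ.
β = ln(639/80)/0.26 = 2.078/0.26 = 7.992 rad.
In degrees: β = 7.992 × 180/π = 458°.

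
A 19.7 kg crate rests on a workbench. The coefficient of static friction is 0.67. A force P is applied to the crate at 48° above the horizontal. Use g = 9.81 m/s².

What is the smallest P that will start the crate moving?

N = m g − P sin α (the pull lifts the crate).
At impending slip, P cos α = μ_s N = μ_s (m g − P sin α).
Solving: P (cos α + μ_s sin α) = μ_s m g → P = 0.67×193/(cos 48° + 0.67 sin 48°) = 129/1.167 = 111 N.

P ≈ 111 N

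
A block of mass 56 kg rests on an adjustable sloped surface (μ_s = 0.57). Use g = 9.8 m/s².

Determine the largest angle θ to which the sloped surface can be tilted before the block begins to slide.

θ_max ≈ 29.7°

At the slip threshold, m g sin θ = μ_s · m g cos θ, so tan θ = μ_s.
θ_max = arctan(0.57) = 29.7°.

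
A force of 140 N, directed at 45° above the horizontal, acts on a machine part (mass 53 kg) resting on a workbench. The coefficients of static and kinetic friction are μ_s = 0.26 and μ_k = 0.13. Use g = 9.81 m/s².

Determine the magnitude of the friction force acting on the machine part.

The vertical component of P reduces the normal force: N = m g − P sin α = 519.9 − 98.99 = 420.9 N.
The horizontal driving force is P cos α = 98.99 N, so equilibrium needs friction f = 98.99 N.
μ_s N = 0.26 × 420.9 = 109.4 N.
Since 98.99 N does not exceed the limit, the machine part stays at rest and f = 99 N.

f ≈ 99 N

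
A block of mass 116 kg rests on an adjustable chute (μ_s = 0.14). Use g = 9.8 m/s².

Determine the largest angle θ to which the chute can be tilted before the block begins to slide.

θ_max ≈ 7.97°

At the slip threshold, m g sin θ = μ_s · m g cos θ, so tan θ = μ_s.
θ_max = arctan(0.14) = 7.97°.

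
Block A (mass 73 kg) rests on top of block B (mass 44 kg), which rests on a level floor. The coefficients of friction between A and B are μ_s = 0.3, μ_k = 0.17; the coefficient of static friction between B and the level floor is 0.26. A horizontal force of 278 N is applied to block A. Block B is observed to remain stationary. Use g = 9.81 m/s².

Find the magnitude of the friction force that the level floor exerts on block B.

Normal force at the A–B interface: N₁ = m_A g = 716.1 N.
So the A–B interface can sustain at most μ_s N₁ = 214.8 N of static friction.
Since P = 278 N > 214.8 N, A slides on B; the A–B friction is kinetic: f₁ = μ_k N₁ = 0.17×716.1 = 122 N.
By Newton's third law B feels 122 N forward from A. With B stationary, the floor's static friction on B balances it: f₂ = 122 N (well within μ_s(m_A+m_B)g = 298.4 N).

f ≈ 122 N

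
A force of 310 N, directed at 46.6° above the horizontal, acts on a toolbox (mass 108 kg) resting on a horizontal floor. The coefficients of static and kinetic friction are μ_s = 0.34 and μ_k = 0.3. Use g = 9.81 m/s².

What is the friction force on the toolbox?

f ≈ 213 N

The vertical component of P reduces the normal force: N = m g − P sin α = 1059 − 225.2 = 834.2 N.
Horizontally, friction must balance P cos α = 213 N.
μ_s N = 0.34 × 834.2 = 283.6 N.
213 ≤ 283.6 N → static; friction equals the required 213 N.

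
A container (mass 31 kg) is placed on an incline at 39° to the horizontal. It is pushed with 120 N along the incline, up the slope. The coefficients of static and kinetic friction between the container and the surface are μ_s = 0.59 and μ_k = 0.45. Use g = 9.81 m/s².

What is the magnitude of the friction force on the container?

f ≈ 71.4 N (up the incline)

Perpendicular to the surface, N = m g cos θ = 31·9.81·cos 39° = 236.3 N.
The friction needed for equilibrium is m g sin θ − P = 191.4 − 120 = 71.38 N, measured positive up-slope.
The static-friction ceiling is μ_s N = 0.59 × 236.3 = 139.4 N.
Since |71.38| ≤ 139.4 N, the container remains in static equilibrium and friction takes exactly the required value.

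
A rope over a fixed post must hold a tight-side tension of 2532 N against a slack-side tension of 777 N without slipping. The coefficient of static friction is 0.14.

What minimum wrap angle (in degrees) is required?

T₂/T₁ = e^{μβ} → β = ln(T₂/T₁)/μ.
β = ln(2532/777)/0.14 = 1.181/0.14 = 8.438 rad.
In degrees: β = 8.438 × 180/π = 483°.

β_min ≈ 483°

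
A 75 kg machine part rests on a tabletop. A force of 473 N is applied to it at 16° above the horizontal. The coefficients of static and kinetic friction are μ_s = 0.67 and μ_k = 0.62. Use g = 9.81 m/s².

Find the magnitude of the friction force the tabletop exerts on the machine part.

The vertical component of P reduces the normal force: N = m g − P sin α = 735.8 − 130.4 = 605.4 N.
Horizontally, friction must balance P cos α = 454.7 N.
The static-friction limit is μ_s N = 405.6 N.
454.7 > 405.6 N → the machine part slides; f = μ_k N = 0.62×605.4 = 375 N.

f ≈ 375 N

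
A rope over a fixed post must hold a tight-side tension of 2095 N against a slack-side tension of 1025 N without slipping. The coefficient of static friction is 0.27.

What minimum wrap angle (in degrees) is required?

T₂/T₁ = e^{μβ} → β = ln(T₂/T₁)/μ.
β = ln(2095/1025)/0.27 = 0.7149/0.27 = 2.648 rad.
In degrees: β = 2.648 × 180/π = 152°.

β_min ≈ 152°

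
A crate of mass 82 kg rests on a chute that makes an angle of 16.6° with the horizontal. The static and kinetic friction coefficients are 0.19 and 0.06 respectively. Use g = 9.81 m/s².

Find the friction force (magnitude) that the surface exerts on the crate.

The normal reaction is N = m g cos θ = 770.9 N.
For equilibrium along the incline, friction must balance the weight component: f = m g sin θ = 229.8 N up the slope.
Maximum static friction available: μ_s N = 0.19 × 770.9 = 146.5 N.
|229.8| exceeds 146.5 N, so the crate slips down-slope; friction is kinetic, f = μ_k N = 0.06×770.9 = 46.3 N.

f ≈ 46.3 N (up the incline)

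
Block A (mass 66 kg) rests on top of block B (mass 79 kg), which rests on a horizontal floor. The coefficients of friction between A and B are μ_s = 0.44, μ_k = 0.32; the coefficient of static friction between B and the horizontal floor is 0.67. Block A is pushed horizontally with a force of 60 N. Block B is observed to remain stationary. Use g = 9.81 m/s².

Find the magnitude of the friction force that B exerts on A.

The normal force B exerts on A is simply A's weight, N₁ = 647.5 N.
Maximum static friction on A from B: μ_s N₁ = 0.44×647.5 = 284.9 N.
P = 60 N is within that limit, so A and B move together (both at rest); the A–B friction is simply f₁ = P = 60 N.
B experiences an equal 60 N forward from A (third law). B is in equilibrium, so the floor supplies f₂ = 60 N of static friction (limit μ_s(m_A+m_B)g = 953 N, not exceeded).

f ≈ 60 N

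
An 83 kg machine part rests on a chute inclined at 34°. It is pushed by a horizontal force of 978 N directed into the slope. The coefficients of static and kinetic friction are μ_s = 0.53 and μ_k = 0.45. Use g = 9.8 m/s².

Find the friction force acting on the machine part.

The horizontal push has a component P sin θ into the surface, so N = m g cos θ + P sin θ = 674.3 + 546.9 = 1221 N.
Along the incline, the net driving force (taking up-slope positive) is P cos θ − m g sin θ = 810.8 − 454.8 = 356 N, so equilibrium requires friction f = -356 N (down-slope).
Maximum static friction: μ_s N = 0.53 × 1221 = 647.3 N.
|f_req| = 356 ≤ 647.3 N → the machine part is in equilibrium; friction equals the required value.

f ≈ 356 N (down the incline)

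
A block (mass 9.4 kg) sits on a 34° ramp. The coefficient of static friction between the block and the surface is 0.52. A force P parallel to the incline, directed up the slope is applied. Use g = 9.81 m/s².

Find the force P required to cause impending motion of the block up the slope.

P ≈ 91.3 N

At impending motion up the slope, friction acts down-slope at its limit: f = μ_s N.
P is parallel to the surface, so N = m g cos θ = 76.4 N.
Along the incline: P = m g sin θ + μ_s N = 51.6 + 0.52×76.4 = 91.3 N.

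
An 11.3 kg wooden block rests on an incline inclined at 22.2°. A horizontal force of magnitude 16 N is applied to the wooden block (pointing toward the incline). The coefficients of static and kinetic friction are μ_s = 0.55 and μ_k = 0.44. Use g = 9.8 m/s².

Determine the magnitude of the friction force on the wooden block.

f ≈ 27 N (up the incline)

Normal direction: N = m g cos θ + P sin θ = 108.6 N.
Parallel to the incline: P cos θ − m g sin θ = 14.81 − 41.84 = -27.03 N; the friction needed to balance this is 27.03 N acting up the slope.
Maximum static friction: μ_s N = 0.55 × 108.6 = 59.72 N.
|f_req| = 27.03 ≤ 59.72 N → the wooden block is in equilibrium; friction equals the required value.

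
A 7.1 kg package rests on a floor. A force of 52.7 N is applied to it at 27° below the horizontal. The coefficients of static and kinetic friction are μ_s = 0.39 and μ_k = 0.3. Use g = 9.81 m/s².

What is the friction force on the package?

f ≈ 28.1 N

The vertical component of P adds to the normal force: N = m g + P sin α = 69.65 + 23.93 = 93.58 N.
Horizontally, friction must balance P cos α = 46.96 N.
The static-friction limit is μ_s N = 36.49 N.
46.96 > 36.49 N → the package slides; f = μ_k N = 0.3×93.58 = 28.1 N.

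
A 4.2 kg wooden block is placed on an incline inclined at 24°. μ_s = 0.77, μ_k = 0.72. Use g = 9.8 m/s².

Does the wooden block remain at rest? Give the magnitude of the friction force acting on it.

N = m g cos θ = 37.6 N.
Down-slope weight component: m g sin θ = 16.7 N.
μ_s N = 29 N.
16.7 ≤ 29 N, so it stays put; friction = 16.7 N.

f ≈ 16.7 N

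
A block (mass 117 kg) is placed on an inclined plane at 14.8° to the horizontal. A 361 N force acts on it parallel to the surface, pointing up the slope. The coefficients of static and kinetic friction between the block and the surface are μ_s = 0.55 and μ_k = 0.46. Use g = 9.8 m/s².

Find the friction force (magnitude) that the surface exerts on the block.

f ≈ 68.1 N (down the incline)

The normal reaction is N = m g cos θ = 1109 N.
Parallel to the incline, ΣF = 0 gives f = m g sin θ − P = 292.9 − 361 = -68.11 N (up-slope positive).
Static friction can supply at most μ_s N = 609.7 N.
Since |-68.11| ≤ 609.7 N, the block remains in static equilibrium and friction takes exactly the required value.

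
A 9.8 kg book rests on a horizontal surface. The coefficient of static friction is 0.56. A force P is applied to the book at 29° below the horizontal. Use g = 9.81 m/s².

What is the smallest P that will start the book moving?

N = m g + P sin α (the push presses the book into the horizontal surface).
At impending slip, P cos α = μ_s N = μ_s (m g + P sin α).
Solving: P (cos α − μ_s sin α) = μ_s m g → P = 0.56×96.1/(cos 29° − 0.56 sin 29°) = 53.8/0.6031 = 89.3 N.

P ≈ 89.3 N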